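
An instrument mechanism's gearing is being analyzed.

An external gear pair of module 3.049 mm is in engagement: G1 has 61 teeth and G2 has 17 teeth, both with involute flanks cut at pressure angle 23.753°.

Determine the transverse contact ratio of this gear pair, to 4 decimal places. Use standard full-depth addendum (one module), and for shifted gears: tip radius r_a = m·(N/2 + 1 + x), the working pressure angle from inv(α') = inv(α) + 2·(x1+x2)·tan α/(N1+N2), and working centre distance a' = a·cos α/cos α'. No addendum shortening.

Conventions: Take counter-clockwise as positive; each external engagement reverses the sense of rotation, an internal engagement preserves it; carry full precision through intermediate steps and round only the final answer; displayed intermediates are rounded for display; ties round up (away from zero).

topology: single-mesh involute geometry — m = 3.049, 61T/17T pair
base radii: r_b1 = 85.116972, r_b2 = 23.721123
tip radii: r_a1 = 96.043500, r_a2 = 28.965500
no profile shift: α' = α, a' = a
action lengths: √(r_a1²−r_b1²) = 44.491066, √(r_a2²−r_b2²) = 16.622530
base pitch p_b = π·m·cos α = 8.767307
CR = (44.491066 + 16.622530 − 118.911000·sin 23.75300°)/8.767307 = 1.507519
contact ratio ≈ 1.5075

1.5075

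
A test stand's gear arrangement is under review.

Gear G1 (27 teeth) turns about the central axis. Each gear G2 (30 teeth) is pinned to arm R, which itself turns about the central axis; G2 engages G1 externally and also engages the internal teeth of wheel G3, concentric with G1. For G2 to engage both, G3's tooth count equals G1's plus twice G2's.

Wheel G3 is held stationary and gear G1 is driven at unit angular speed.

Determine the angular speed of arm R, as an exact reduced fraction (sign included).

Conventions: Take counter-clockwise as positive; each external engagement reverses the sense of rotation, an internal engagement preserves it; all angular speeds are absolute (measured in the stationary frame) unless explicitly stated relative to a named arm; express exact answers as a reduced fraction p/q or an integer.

9/38

topology: planetary set — G1 27T / G2 30T / G3 87T, arm = carrier (Willis)
ring teeth: 27 + 2·30 = 87
27(ω_sun−ω_arm) = −87(ω_ring−ω_arm),  ω_ring = 0, ω_sun = 1
27(1−ω_arm) = −87(0−ω_arm)  ⇒  114·ω_arm = 27  ⇒  ω_arm = 9/38
exact speed ratio = 9/38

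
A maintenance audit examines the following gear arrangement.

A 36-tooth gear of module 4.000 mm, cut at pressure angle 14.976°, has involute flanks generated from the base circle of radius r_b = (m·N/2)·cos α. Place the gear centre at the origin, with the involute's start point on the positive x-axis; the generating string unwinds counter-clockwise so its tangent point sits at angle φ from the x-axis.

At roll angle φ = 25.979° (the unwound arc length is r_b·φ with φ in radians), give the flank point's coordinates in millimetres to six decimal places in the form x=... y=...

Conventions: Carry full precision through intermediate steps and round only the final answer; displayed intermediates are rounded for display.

recognized (one wheel, involute flank): single-mesh tooth geometry, m = 4.000, N = 36
pitch radius r_p = m·N/2 = 4.000·36/2 = 72.000000
base radius r_b = r_p·cos α = 72.000000·cos 14.976° = 69.554459
roll angle φ = 25.979° = 0.45341909 rad
x = r_b·(cos φ + φ·sin φ) = 76.340966
y = r_b·(sin φ − φ·cos φ) = 2.117133

x=76.340966 y=2.117133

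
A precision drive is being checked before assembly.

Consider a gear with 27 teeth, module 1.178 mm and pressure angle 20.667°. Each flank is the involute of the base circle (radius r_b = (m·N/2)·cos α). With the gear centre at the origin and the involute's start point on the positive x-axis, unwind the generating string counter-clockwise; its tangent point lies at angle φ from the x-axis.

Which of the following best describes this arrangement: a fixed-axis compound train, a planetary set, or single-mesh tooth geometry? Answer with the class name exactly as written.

topology: single-mesh involute geometry — m = 1.178, N = 27
classification: single-mesh tooth geometry

single-mesh tooth geometry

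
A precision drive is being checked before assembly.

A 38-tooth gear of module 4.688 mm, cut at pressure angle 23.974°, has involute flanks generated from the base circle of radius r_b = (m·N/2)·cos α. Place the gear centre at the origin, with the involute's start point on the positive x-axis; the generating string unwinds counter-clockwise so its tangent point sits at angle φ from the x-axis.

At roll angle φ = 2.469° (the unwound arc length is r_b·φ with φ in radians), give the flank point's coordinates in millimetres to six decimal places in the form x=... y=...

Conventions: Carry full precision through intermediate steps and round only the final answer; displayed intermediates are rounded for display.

class = single-mesh tooth geometry [base-circle involute, m = 4.688, 38T]
pitch radius r_p = m·N/2 = 4.688·38/2 = 89.072000
base radius r_b = r_p·cos α = 89.072000·cos 23.974° = 81.387753
roll angle φ = 2.469° = 0.04309218 rad
x = r_b·(cos φ + φ·sin φ) = 81.463284
y = r_b·(sin φ − φ·cos φ) = 0.002170

x=81.463284 y=0.002170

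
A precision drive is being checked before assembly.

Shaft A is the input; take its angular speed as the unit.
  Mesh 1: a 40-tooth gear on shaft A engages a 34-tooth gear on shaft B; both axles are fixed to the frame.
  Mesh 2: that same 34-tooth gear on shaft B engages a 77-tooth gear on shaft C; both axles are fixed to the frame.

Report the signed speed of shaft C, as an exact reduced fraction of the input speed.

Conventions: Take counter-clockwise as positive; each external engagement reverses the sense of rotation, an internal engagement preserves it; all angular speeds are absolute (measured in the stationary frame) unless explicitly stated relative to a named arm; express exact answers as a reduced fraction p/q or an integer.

2-mesh fixed-axis compound train (all bearings frame-fixed)
mesh 1 [40T→34T]: |ω|/ω_in = 1×40/34 = 20/17, sense flips to −
mesh 2 [34T→77T]: |ω|/ω_in = (20/17)×34/77 = 40/77, sense flips to +
signed output speed (× input speed) = 40/77

40/77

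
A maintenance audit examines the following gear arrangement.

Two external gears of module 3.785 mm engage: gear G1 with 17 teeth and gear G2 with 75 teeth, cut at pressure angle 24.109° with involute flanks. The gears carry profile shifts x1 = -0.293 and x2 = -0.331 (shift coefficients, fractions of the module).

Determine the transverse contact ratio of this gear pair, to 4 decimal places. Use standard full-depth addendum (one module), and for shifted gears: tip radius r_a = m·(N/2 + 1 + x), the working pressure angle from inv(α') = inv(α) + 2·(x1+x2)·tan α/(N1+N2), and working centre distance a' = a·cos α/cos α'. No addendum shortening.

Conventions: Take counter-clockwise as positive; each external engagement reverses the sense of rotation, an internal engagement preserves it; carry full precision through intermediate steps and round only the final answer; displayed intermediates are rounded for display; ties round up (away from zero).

topology: single-mesh involute geometry — m = 3.785, 17T/75T pair
base radii: r_b1 = 29.366094, r_b2 = 129.556296
tip radii: r_a1 = 34.848495, r_a2 = 144.469665
inv(α') = inv(24.109°) + 2·(-0.293-0.331)·tan α/(17+75) = 0.02065814  ⇒  α' = 22.20990°
a' = a·cos α / cos α' = 174.1100·cos 24.109°/cos 22.20990° = 171.658547
action lengths: √(r_a1²−r_b1²) = 18.762999, √(r_a2²−r_b2²) = 63.926915
base pitch p_b = π·m·cos α = 10.853683
CR = (18.762999 + 63.926915 − 171.658547·sin 22.20990°)/10.853683 = 1.640259
contact ratio ≈ 1.6403

1.6403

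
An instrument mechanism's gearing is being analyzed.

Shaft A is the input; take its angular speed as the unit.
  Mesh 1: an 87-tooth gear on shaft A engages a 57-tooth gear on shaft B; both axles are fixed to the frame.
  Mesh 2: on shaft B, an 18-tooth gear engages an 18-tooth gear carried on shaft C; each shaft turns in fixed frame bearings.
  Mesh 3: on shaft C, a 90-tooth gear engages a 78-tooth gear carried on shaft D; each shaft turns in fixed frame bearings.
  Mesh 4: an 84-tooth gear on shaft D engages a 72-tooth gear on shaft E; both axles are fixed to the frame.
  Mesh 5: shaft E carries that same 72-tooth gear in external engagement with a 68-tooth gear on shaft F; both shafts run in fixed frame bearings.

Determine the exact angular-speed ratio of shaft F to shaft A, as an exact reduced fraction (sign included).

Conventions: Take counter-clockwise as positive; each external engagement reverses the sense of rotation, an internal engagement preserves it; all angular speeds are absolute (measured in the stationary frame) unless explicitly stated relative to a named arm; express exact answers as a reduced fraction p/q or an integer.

class = fixed-axis compound train [5 meshes; 5 ratios multiply, 5 sense flips]
mesh 1 [87T→57T]: running ratio 29/19, sense −
mesh 2 [18T→18T]: running ratio 29/19, sense +
mesh 3 [90T→78T]: running ratio 435/247, sense −
mesh 4 [84T→72T]: running ratio 1015/494, sense +
mesh 5 [72T→68T]: running ratio 9135/4199, sense −
ω_out/ω_in = -9135/4199

-9135/4199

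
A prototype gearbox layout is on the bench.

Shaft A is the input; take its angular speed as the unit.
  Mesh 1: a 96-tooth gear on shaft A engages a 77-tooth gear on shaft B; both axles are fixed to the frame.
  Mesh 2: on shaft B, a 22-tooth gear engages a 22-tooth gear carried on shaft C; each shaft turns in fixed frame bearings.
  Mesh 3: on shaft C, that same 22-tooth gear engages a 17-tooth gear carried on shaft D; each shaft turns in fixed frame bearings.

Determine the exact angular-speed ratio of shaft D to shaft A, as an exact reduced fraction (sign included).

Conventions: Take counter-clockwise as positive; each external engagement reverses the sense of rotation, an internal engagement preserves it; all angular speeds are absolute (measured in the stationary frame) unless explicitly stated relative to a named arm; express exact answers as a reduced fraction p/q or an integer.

class = fixed-axis compound train [3 meshes; 3 ratios multiply, 3 sense flips]
mesh 1 [96T→77T]: running ratio 96/77, sense −
mesh 2 [22T→22T]: running ratio 96/77, sense +
mesh 3 [22T→17T]: running ratio 192/119, sense −
ω_out/ω_in = -192/119

-192/119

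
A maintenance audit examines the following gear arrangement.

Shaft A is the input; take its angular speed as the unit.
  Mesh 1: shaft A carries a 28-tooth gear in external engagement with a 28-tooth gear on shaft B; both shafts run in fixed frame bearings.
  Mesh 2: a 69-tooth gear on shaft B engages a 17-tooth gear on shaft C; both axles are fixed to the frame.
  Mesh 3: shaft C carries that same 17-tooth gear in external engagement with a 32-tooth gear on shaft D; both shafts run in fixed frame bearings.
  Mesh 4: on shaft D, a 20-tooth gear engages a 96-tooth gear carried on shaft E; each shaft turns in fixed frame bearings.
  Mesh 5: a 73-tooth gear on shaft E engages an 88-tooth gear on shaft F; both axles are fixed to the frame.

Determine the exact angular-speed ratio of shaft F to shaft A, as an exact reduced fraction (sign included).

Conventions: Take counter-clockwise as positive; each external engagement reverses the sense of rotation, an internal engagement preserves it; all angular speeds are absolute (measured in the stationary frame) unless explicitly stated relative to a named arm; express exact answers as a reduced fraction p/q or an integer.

class = fixed-axis compound train [5 meshes; 5 ratios multiply, 5 sense flips]
mesh 1 [28T→28T]: running ratio 1, sense −
mesh 2 [69T→17T]: running ratio 69/17, sense +
mesh 3 [17T→32T]: running ratio 69/32, sense −
mesh 4 [20T→96T]: running ratio 115/256, sense +
mesh 5 [73T→88T]: running ratio 8395/22528, sense −
ω_out/ω_in = -8395/22528

-8395/22528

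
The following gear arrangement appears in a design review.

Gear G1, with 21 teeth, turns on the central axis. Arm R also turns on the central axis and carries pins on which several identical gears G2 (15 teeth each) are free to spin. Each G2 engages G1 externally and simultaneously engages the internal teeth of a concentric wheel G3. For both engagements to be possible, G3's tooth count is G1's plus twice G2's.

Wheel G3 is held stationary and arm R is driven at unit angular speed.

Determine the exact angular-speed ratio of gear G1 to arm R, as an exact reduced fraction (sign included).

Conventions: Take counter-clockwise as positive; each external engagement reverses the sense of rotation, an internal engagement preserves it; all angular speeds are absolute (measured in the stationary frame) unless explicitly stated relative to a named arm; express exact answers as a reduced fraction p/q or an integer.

class = planetary set [G3 = 21+2·15 = 51; Willis about the carrier]
ring teeth: 21 + 2·15 = 51
21(ω_sun−ω_arm) = −51(ω_ring−ω_arm),  ω_ring = 0, ω_arm = 1
ω_sun = 1 − (51/21)(0−1) = 24/7
ω_out/ω_in = 24/7

24/7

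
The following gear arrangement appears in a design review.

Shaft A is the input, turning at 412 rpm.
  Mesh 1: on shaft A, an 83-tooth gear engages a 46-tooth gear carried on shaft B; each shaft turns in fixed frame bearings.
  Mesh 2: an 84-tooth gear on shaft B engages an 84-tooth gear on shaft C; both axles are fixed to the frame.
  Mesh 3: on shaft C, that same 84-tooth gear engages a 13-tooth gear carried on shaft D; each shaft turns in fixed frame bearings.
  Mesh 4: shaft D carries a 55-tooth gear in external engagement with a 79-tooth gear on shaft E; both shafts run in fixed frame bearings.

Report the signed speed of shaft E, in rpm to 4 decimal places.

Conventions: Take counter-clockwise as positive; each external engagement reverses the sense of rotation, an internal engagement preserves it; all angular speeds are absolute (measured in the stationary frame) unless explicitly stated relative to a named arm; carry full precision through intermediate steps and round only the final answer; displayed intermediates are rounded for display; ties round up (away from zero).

topology: fixed-axis compound train — 4 meshes, A→E
mesh 1 [83T→46T]: ω = 412.0000×83/46 = 743.3913 rpm, sense flips to −
mesh 2 [84T→84T]: ω = 743.3913×84/84 = 743.3913 rpm, sense flips to +
mesh 3 [84T→13T]: ω = 743.3913×84/13 = 4803.4515 rpm, sense flips to −
mesh 4 [55T→79T]: ω = 4803.4515×55/79 = 3344.1751 rpm, sense flips to +
signed output speed = +3344.1751 rpm

+3344.1751 rpm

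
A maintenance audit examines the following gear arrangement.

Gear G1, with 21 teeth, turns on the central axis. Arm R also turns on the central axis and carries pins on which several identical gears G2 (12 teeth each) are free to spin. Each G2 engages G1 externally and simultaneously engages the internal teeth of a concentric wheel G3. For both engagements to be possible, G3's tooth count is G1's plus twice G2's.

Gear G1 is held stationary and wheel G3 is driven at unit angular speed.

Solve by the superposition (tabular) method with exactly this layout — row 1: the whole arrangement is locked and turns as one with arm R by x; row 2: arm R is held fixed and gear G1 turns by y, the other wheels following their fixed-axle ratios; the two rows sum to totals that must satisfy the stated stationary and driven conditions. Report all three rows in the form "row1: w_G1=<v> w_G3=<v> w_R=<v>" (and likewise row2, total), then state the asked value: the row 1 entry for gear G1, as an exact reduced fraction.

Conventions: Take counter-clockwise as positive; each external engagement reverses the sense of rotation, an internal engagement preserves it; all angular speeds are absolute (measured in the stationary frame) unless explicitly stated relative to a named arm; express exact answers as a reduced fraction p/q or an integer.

row1: w_G1=15/22 w_G3=15/22 w_R=15/22
row2: w_G1=-15/22 w_G3=7/22 w_R=0
total: w_G1=0 w_G3=1 w_R=15/22
asked value: 15/22

topology: planetary set — G1 21T / G2 12T / G3 45T, arm = carrier (Willis)
row 1 (train locked, turned with arm): all members turn x
row 2 — arm fixed, fixed-axis ratios: sun y, ring −(21/45)·y, arm 0
boundary: total ω_sun = x + y = 0 and total ω_ring = x − (21/45)·y = 1  ⇒  y = -15/22, x = 15/22
row 2 ring = −(21/45)·(-15/22) = 7/22
totals (row 1 + row 2): sun 15/22 + (-15/22) = 0, ring 15/22 + 7/22 = 1, arm 15/22 + 0 = 15/22
asked cell (row1, sun) = 15/22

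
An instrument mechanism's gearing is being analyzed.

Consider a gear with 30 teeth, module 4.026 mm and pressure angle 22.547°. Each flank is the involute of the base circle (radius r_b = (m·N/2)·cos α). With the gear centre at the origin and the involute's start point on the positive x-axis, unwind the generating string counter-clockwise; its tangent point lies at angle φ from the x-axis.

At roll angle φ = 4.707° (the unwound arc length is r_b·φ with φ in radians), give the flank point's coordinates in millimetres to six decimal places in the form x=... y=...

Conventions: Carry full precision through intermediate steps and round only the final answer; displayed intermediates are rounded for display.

x=55.962003 y=0.010301

topology: single-mesh involute geometry — m = 4.026, N = 30
pitch radius r_p = m·N/2 = 4.026·30/2 = 60.390000
base radius r_b = r_p·cos α = 60.390000·cos 22.547° = 55.774109
roll angle φ = 4.707° = 0.08215265 rad
x = r_b·(cos φ + φ·sin φ) = 55.962003
y = r_b·(sin φ − φ·cos φ) = 0.010301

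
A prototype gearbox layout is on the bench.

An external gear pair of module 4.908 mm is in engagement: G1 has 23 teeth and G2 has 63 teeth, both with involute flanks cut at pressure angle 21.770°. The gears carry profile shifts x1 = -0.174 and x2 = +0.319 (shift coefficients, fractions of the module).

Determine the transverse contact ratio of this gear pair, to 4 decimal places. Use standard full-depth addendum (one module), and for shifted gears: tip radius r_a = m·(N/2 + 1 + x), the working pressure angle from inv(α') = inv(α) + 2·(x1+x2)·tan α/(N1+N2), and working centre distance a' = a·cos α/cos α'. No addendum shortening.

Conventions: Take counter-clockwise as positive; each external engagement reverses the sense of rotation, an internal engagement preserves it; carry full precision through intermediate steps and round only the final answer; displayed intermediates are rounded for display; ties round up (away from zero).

1.6110

single-mesh involute tooth geometry (23T engaging 63T at module 4.908)
base radii: r_b1 = 52.416565, r_b2 = 143.575808
tip radii: r_a1 = 60.496008, r_a2 = 161.075652
inv(α') = inv(21.770°) + 2·(-0.174+0.319)·tan α/(23+63) = 0.02075274  ⇒  α' = 22.24236°
a' = a·cos α / cos α' = 211.0440·cos 21.770°/cos 22.24236° = 211.748365
action lengths: √(r_a1²−r_b1²) = 30.203819, √(r_a2²−r_b2²) = 73.016115
base pitch p_b = π·m·cos α = 14.319260
CR = (30.203819 + 73.016115 − 211.748365·sin 22.24236°)/14.319260 = 1.610965
contact ratio ≈ 1.6110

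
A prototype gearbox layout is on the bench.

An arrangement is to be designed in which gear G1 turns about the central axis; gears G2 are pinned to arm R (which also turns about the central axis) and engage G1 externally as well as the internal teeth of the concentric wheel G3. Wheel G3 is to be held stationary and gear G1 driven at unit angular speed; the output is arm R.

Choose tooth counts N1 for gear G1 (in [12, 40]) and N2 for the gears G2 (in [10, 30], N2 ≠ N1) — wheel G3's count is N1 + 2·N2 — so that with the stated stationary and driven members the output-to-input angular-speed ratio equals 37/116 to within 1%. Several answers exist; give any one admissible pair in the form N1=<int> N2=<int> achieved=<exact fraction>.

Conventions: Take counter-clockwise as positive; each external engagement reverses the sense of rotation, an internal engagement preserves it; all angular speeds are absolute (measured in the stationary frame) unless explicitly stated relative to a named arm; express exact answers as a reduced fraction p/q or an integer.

topology: planetary set — design target 37/116, arm = carrier (Willis)
Willis with ω_ring = 0: ω_arm/ω_sun = N1/(N1+N3); set equal to 37/116  ⇒  N3/N1 = 1/(37/116) − 1 = 79/37
N3 = N1 + 2·N2  ⇒  N2/N1 = (N3/N1 − 1)/2 = (79/37 − 1)/2 = 21/37
smallest multiple with N1 ≥ 12 and N2 ≥ 10: k = 1  ⇒  N1 = 1·37 = 37, N2 = 1·21 = 21 (N1 ≤ 40, N2 ≤ 30, N2 ≠ N1 ✓), N3 = 37 + 2·21 = 79
check: N1/(N1+N3) with N1 = 37, N3 = 79 gives 37/116; |achieved − target| = 0 ≤ 37/11600 ✓

N1=37 N2=21 achieved=37/116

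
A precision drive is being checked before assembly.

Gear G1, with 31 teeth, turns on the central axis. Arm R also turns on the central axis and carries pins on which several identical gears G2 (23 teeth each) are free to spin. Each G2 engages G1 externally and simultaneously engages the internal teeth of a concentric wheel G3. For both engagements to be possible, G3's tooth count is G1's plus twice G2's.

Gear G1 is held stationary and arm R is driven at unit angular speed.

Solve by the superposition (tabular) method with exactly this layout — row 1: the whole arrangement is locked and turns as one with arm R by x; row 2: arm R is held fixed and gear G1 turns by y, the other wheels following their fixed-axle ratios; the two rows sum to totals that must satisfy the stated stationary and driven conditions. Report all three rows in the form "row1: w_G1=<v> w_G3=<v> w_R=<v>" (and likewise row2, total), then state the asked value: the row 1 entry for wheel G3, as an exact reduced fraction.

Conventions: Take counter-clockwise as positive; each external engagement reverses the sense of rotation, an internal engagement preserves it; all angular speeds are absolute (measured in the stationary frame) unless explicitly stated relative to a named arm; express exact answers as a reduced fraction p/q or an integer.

class = planetary set [G3 = 31+2·23 = 77; Willis about the carrier]
row 1 — lock + rotate with arm: ω_sun = ω_ring = ω_arm = x
row 2: sun turns y, ring = −(31/77)·y, arm 0
boundary: total ω_sun = x + y = 0 and total ω_arm = x = 1  ⇒  y = -1, x = 1
row 2 ring = −(31/77)·(-1) = 31/77
totals (row 1 + row 2): sun 1 + (-1) = 0, ring 1 + 31/77 = 108/77, arm 1 + 0 = 1
asked cell (row1, ring) = 1

row1: w_G1=1 w_G3=1 w_R=1
row2: w_G1=-1 w_G3=31/77 w_R=0
total: w_G1=0 w_G3=108/77 w_R=1
asked value: 1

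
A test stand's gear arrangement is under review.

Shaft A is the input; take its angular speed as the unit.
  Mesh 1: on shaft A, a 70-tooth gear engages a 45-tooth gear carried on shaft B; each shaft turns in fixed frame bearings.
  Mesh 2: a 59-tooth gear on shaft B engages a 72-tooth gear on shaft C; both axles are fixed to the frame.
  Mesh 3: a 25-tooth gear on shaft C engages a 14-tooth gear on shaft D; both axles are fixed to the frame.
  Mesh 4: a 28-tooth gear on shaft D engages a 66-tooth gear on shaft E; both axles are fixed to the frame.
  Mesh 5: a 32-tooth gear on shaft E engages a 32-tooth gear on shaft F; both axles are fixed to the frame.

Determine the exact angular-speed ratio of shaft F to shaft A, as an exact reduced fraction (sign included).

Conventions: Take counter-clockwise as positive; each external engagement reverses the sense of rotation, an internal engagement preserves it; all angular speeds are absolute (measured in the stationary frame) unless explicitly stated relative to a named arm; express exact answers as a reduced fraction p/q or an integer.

class = fixed-axis compound train [5 meshes; 5 ratios multiply, 5 sense flips]
mesh 1 [70T→45T]: running ratio 14/9, sense −
mesh 2 [59T→72T]: running ratio 413/324, sense +
mesh 3 [25T→14T]: running ratio 1475/648, sense −
mesh 4 [28T→66T]: running ratio 10325/10692, sense +
mesh 5 [32T→32T]: running ratio 10325/10692, sense −
ω_out/ω_in = -10325/10692

-10325/10692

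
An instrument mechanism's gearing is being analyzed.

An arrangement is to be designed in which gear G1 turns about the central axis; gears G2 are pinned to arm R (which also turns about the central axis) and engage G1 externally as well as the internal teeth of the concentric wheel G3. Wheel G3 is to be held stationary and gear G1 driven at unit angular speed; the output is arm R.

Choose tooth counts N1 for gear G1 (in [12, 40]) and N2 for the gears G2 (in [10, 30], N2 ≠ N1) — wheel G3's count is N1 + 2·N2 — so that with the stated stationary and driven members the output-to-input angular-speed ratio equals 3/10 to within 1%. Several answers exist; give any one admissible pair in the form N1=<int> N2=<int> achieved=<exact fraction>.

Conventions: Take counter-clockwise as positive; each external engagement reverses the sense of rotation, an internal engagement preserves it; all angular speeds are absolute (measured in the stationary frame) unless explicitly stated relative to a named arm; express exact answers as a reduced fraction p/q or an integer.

N1=15 N2=10 achieved=3/10

planetary set to be sized for 3/10 (Willis relation)
Willis with ω_ring = 0: ω_arm/ω_sun = N1/(N1+N3); set equal to 3/10  ⇒  N3/N1 = 1/(3/10) − 1 = 7/3
N3 = N1 + 2·N2  ⇒  N2/N1 = (N3/N1 − 1)/2 = (7/3 − 1)/2 = 2/3
smallest multiple with N1 ≥ 12 and N2 ≥ 10: k = 5  ⇒  N1 = 5·3 = 15, N2 = 5·2 = 10 (N1 ≤ 40, N2 ≤ 30, N2 ≠ N1 ✓), N3 = 15 + 2·10 = 35
check: N1/(N1+N3) with N1 = 15, N3 = 35 gives 3/10; |achieved − target| = 0 ≤ 3/1000 ✓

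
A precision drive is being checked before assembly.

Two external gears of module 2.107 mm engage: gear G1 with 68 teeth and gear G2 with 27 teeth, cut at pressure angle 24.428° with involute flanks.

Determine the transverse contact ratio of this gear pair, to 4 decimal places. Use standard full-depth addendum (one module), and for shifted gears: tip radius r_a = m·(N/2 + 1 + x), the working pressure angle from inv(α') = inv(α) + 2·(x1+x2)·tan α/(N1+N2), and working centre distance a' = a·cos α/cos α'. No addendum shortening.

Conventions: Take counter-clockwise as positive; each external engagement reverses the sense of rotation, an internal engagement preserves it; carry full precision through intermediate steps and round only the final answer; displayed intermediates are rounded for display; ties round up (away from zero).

recognized (one external pair, fixed centres): single-mesh tooth geometry, m = 2.107, N1 = 68, N2 = 27
base radii: r_b1 = 65.225086, r_b2 = 25.898196
tip radii: r_a1 = 73.745000, r_a2 = 30.551500
no profile shift: α' = α, a' = a
action lengths: √(r_a1²−r_b1²) = 34.409493, √(r_a2²−r_b2²) = 16.207332
base pitch p_b = π·m·cos α = 6.026784
CR = (34.409493 + 16.207332 − 100.082500·sin 24.42800°)/6.026784 = 1.531126
contact ratio ≈ 1.5311

1.5311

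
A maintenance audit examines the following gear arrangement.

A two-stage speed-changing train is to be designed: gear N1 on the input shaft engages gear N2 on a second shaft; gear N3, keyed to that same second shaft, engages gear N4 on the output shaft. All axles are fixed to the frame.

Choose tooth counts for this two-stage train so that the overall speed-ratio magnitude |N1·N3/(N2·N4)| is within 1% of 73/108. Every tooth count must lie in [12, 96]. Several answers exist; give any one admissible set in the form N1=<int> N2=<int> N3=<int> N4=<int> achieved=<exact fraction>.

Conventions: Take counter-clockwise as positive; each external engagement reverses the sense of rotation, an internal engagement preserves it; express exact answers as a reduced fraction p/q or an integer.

N1=12 N2=16 N3=73 N4=81 achieved=73/108

2-stage fixed-axis compound train for ratio 73/108
target = 73/108 in lowest terms: an exact hit needs N1·N3 = k·73 and N2·N4 = k·108 for one integer k, every count in [12, 96]; additionally prefer no 1:1 stage (N1 ≠ N2, N3 ≠ N4)
k = 1…11: no 1:1-free in-range split of k·73 and k·108 into factor pairs; take k = 12
k = 12: N1·N3 = 876 = 12·73, N2·N4 = 1296 = 16·81
achieved = 12·73/(16·81) = 73/108; |achieved − target| = 0 ≤ 73/10800 ✓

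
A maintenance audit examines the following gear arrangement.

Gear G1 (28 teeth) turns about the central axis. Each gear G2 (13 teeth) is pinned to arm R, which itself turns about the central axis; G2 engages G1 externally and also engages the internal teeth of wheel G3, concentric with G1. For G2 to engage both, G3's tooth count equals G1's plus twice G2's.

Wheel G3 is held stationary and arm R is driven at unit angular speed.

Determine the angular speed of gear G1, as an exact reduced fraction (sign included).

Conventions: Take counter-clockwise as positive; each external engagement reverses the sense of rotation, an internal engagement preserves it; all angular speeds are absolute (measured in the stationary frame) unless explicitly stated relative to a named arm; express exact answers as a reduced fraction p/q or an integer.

41/14

topology: planetary set — G1 28T / G2 13T / G3 54T, arm = carrier (Willis)
ring teeth: 28 + 2·13 = 54
28(ω_sun−ω_arm) = −54(ω_ring−ω_arm),  ω_ring = 0, ω_arm = 1
ω_sun = 1 − (54/28)(0−1) = 41/14
exact speed ratio = 41/14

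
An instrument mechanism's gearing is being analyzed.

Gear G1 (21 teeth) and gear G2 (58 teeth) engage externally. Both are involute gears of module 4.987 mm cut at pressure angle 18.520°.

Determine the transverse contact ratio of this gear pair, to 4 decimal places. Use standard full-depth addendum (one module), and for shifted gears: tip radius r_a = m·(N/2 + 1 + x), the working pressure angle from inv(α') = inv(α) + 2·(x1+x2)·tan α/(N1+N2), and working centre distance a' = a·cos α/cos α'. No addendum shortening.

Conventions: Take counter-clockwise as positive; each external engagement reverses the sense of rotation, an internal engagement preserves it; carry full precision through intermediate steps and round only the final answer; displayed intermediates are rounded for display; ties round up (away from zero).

1.7464

class = single-mesh tooth geometry [involute pair 21T × 58T, m = 4.987]
base radii: r_b1 = 49.651743, r_b2 = 137.133385
tip radii: r_a1 = 57.350500, r_a2 = 149.610000
no profile shift: α' = α, a' = a
action lengths: √(r_a1²−r_b1²) = 28.701642, √(r_a2²−r_b2²) = 59.812932
base pitch p_b = π·m·cos α = 14.855767
CR = (28.701642 + 59.812932 − 196.986500·sin 18.52000°)/14.855767 = 1.746435
contact ratio ≈ 1.7464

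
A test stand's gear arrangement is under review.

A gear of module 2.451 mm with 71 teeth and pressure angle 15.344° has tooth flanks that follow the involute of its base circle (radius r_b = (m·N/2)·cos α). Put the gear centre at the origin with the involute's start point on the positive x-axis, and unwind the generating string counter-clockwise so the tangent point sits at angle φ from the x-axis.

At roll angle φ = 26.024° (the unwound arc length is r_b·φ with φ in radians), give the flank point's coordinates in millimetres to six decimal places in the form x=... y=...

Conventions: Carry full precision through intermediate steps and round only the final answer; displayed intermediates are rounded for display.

x=92.122939 y=2.567174

recognized (one wheel, involute flank): single-mesh tooth geometry, m = 2.451, N = 71
pitch radius r_p = m·N/2 = 2.451·71/2 = 87.010500
base radius r_b = r_p·cos α = 87.010500·cos 15.344° = 83.908967
roll angle φ = 26.024° = 0.45420448 rad
x = r_b·(cos φ + φ·sin φ) = 92.122939
y = r_b·(sin φ − φ·cos φ) = 2.567174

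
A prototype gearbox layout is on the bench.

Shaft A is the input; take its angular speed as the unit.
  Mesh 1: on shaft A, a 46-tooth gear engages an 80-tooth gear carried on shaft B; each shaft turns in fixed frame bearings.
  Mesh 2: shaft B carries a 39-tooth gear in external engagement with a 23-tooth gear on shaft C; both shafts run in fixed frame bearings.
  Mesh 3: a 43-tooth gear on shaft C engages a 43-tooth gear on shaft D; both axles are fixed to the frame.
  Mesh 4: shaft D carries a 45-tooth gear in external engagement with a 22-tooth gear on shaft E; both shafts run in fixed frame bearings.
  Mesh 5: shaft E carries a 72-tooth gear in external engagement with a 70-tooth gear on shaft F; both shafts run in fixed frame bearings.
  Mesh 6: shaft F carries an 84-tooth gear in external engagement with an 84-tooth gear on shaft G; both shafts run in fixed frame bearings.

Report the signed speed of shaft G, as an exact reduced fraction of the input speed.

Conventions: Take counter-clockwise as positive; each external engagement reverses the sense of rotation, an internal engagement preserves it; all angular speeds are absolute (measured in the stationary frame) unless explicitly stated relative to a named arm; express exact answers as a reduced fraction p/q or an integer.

6-mesh fixed-axis compound train (all bearings frame-fixed)
mesh 1 [46T→80T]: |ω|/ω_in = 1×46/80 = 23/40, sense flips to −
mesh 2 [39T→23T]: |ω|/ω_in = (23/40)×39/23 = 39/40, sense flips to +
mesh 3 [43T→43T]: |ω|/ω_in = (39/40)×43/43 = 39/40, sense flips to −
mesh 4 [45T→22T]: |ω|/ω_in = (39/40)×45/22 = 351/176, sense flips to +
mesh 5 [72T→70T]: |ω|/ω_in = (351/176)×72/70 = 3159/1540, sense flips to −
mesh 6 [84T→84T]: |ω|/ω_in = (3159/1540)×84/84 = 3159/1540, sense flips to +
signed output speed (× input speed) = 3159/1540

3159/1540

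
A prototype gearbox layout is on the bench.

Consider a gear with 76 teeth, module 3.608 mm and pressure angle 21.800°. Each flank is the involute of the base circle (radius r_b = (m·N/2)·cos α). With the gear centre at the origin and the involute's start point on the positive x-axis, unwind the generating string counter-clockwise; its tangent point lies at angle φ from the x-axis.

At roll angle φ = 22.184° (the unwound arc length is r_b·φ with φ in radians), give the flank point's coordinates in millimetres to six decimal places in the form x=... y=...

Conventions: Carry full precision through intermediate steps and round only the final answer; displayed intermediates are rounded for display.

topology: single-mesh involute geometry — m = 3.608, N = 76
pitch radius r_p = m·N/2 = 3.608·76/2 = 137.104000
base radius r_b = r_p·cos α = 137.104000·cos 21.800° = 127.299121
roll angle φ = 22.184° = 0.38718384 rad
x = r_b·(cos φ + φ·sin φ) = 136.486272
y = r_b·(sin φ − φ·cos φ) = 2.426226

x=136.486272 y=2.426226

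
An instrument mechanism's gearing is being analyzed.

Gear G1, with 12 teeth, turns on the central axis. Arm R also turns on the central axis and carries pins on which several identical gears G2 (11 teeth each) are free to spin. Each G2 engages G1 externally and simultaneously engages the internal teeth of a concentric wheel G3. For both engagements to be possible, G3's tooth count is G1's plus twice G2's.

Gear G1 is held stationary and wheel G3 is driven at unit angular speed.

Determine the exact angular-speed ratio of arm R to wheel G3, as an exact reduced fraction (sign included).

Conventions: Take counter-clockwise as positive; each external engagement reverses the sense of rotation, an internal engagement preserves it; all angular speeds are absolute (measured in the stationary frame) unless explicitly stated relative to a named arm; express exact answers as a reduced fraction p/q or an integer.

17/23

planetary set (12T centre, 11T on arm, 34T internal) — Willis relation
ring teeth: 12 + 2·11 = 34
12(ω_sun−ω_arm) = −34(ω_ring−ω_arm),  ω_sun = 0, ω_ring = 1
12(0−ω_arm) = −34(1−ω_arm)  ⇒  46·ω_arm = 34  ⇒  ω_arm = 17/23
ω_out/ω_in = 17/23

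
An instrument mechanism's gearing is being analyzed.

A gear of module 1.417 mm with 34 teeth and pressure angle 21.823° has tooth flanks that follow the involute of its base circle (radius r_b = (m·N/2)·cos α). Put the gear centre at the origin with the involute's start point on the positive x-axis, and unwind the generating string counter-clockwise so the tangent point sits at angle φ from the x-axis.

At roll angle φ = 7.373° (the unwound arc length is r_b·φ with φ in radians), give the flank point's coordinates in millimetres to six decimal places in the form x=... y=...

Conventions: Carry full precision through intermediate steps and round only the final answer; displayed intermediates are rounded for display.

topology: single-mesh involute geometry — m = 1.417, N = 34
pitch radius r_p = m·N/2 = 1.417·34/2 = 24.089000
base radius r_b = r_p·cos α = 24.089000·cos 21.823° = 22.362702
roll angle φ = 7.373° = 0.12868313 rad
x = r_b·(cos φ + φ·sin φ) = 22.547092
y = r_b·(sin φ − φ·cos φ) = 0.015858

x=22.547092 y=0.015858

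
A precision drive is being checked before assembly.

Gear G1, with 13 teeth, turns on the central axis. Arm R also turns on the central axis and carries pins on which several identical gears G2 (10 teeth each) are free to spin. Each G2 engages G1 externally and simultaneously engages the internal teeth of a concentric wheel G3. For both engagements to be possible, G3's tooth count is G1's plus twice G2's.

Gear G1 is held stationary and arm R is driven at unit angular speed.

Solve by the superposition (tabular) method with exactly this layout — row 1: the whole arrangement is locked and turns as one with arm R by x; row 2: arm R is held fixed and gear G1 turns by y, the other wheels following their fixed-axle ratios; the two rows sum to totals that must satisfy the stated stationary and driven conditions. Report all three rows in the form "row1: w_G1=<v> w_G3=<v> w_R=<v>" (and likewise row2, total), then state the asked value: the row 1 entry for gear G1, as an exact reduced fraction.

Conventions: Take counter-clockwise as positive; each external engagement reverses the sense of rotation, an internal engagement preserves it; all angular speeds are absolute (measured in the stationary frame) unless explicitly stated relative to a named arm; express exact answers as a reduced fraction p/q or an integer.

row1: w_G1=1 w_G3=1 w_R=1
row2: w_G1=-1 w_G3=13/33 w_R=0
total: w_G1=0 w_G3=46/33 w_R=1
asked value: 1

planetary set (13T centre, 10T on arm, 33T internal) — Willis relation
row 1 (train locked, turned with arm): all members turn x
row 2: sun turns y, ring = −(13/33)·y, arm 0
boundary: total ω_sun = x + y = 0 and total ω_arm = x = 1  ⇒  y = -1, x = 1
row 2 ring = −(13/33)·(-1) = 13/33
totals (row 1 + row 2): sun 1 + (-1) = 0, ring 1 + 13/33 = 46/33, arm 1 + 0 = 1
asked cell (row1, sun) = 1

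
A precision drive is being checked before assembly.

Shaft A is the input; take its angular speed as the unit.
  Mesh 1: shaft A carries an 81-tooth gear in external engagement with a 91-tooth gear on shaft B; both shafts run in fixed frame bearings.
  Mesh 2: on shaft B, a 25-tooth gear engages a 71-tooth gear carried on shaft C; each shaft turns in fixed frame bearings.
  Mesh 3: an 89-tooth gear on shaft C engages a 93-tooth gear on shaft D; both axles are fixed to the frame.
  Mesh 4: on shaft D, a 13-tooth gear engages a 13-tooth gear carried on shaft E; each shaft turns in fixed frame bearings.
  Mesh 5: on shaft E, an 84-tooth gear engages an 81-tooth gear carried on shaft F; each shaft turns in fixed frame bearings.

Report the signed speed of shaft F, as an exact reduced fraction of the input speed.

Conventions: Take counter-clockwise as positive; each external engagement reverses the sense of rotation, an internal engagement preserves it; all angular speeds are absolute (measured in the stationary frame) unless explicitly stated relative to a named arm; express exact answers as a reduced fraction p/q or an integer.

5-mesh fixed-axis compound train (all bearings frame-fixed)
mesh 1 [81T→91T]: |ω|/ω_in = 1×81/91 = 81/91, sense flips to −
mesh 2 [25T→71T]: |ω|/ω_in = (81/91)×25/71 = 2025/6461, sense flips to +
mesh 3 [89T→93T]: |ω|/ω_in = (2025/6461)×89/93 = 60075/200291, sense flips to −
mesh 4 [13T→13T]: |ω|/ω_in = (60075/200291)×13/13 = 60075/200291, sense flips to +
mesh 5 [84T→81T]: |ω|/ω_in = (60075/200291)×84/81 = 8900/28613, sense flips to −
signed output speed (× input speed) = -8900/28613

-8900/28613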